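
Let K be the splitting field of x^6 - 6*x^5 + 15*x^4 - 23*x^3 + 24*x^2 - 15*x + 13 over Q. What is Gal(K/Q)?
The polynomial f is an irreducible sextic over Q, so G = Gal(f/Q) is one of the 16 transitive subgroups 6T1, ..., 6T16 of S_6. The discriminant of f is -1162261467, which is not a perfect square, so G is not contained in A_6. The transitive groups of degree 6 not contained in A_6 are: C_6 (6T1, order 6), S_3 (6T2, order 6), D_6 (6T3, order 12), C_3 x S_3 (6T5, order 18), A_4 x C_2 (6T6, order 24), S_4 (6T8, order 24), S_3 x S_3 (6T9, order 36), S_4 x C_2 (6T11, order 48), (S_3 x S_3) : C_2 (6T13, order 72), PGL(2,5) (6T14, order 120), S_6 (6T16, order 720). By Dedekind's theorem, for a prime p not dividing disc(f) the degrees of the irreducible factors of f mod p form the cycle type of an element of G. Factoring f modulo the 33 such primes p <= 139 (skipping 3, which divides the discriminant), each new pattern first appears at: mod 2: f = (x^6 + x^4 + x^3 + x + 1), pattern 6; mod 7: f = (x + 2)(x + 4)(x + 5)(x^3 + 4x^2 + 3x + 4), pattern 3+1+1+1; mod 17: f = (x^2 + 4x + 10)(x^2 + 11x + 3)(x^2 + 13x + 1), pattern 2+2+2; mod 19: f = (x^3 + 16x^2 + 3x + 1)(x^3 + 16x^2 + 3x + 13), pattern 3+3; mod 73: f = (x + 26)(x + 34)(x + 48)(x + 49)(x + 60)(x + 69), pattern 1+1+1+1+1+1. No other pattern occurs in this range, so the set of observed cycle types is {6, 3+1+1+1, 2+2+2, 3+3, 1+1+1+1+1+1}. The candidates containing elements of all these cycle types are C_3 x S_3 (6T5) of order 18, S_3 x S_3 (6T9) of order 36, (S_3 x S_3) : C_2 (6T13) of order 72, S_6 (6T16) of order 720; the others are excluded. The observed types are precisely the cycle types that occur in C_3 x S_3 (6T5). Each of the other remaining candidates has further cycle types, and by the Chebotarev density theorem the matching factorization patterns would occur for a proportion of primes equal to their share of the group: S_3 x S_3 (6T9) additionally contains elements of type 2+2+1+1 (9 of its 36 elements, about 25% of primes); (S_3 x S_3) : C_2 (6T13) additionally contains elements of type 4+2, 3+2+1, 2+2+1+1, 2+1+1+1+1 (45 of its 72 elements, about 62% of primes); S_6 (6T16) additionally contains elements of type 5+1, 4+2, 4+1+1, 3+2+1, 2+2+1+1, 2+1+1+1+1 (504 of its 720 elements, about 70% of primes). None of the 33 primes tested shows any such pattern (for each of these groups the chance of that is below 10^-4), which rules them out. Hence G = C_3 x S_3 (6T5), of order 18.

C_3 x S_3 (also written G18)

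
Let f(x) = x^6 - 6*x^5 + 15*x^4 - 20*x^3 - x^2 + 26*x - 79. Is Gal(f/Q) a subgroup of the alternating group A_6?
Yes

The polynomial is irreducible of degree 6 over Q. Its discriminant is 36352603193344 = 6029312^2, a perfect square. A Galois group lies in the alternating group exactly when the discriminant is a square in Q, so the Galois group (S_4) is contained in A_6.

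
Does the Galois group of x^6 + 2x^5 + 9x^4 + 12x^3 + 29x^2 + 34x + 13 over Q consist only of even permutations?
The polynomial is irreducible of degree 6 over Q. Its discriminant is -54718156800, which is not a perfect square. A Galois group lies in the alternating group exactly when the discriminant is a square in Q, so the Galois group ((S_3 x S_3) : C_2) is not contained in A_6.

No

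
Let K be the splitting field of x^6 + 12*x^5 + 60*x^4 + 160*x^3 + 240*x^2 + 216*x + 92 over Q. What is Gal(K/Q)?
A_6 (also written A6)

The polynomial f is an irreducible sextic over Q, so G = Gal(f/Q) is one of the 16 transitive subgroups 6T1, ..., 6T16 of S_6. The discriminant of f is 746496000000 = 864000^2, a perfect square, so G is contained in A_6. The transitive groups of degree 6 contained in A_6 are: A_4 (6T4, order 12), S_4 (6T7, order 24), (C_3 x C_3) : C_4 (6T10, order 36), PSL(2,5) (6T12, order 60), A_6 (6T15, order 360). By Dedekind's theorem, for a prime p not dividing disc(f) the degrees of the irreducible factors of f mod p form the cycle type of an element of G. Factoring f modulo the 6 such primes p <= 23 (skipping 2, 3, 5, which divide the discriminant), each new pattern first appears at: mod 7: f = (x + 5)(x^5 + 4x^3 + 2x + 3), pattern 5+1; mod 23: f = (x)(x + 9)(x + 14)(x^3 + 12x^2 + 3x + 5), pattern 3+1+1+1. No other pattern occurs in this range, so the set of observed cycle types is {5+1, 3+1+1+1}. Among the candidates above, the only group containing elements of all these cycle types is A_6 (6T15) — each of A_4 (6T4), S_4 (6T7), (C_3 x C_3) : C_4 (6T10), PSL(2,5) (6T12) lacks at least one of them. Hence G = A_6 (6T15), of order 360.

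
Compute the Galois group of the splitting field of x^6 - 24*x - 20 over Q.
6T15: A_6

The polynomial f is an irreducible sextic over Q, so G = Gal(f/Q) is one of the 16 transitive subgroups 6T1, ..., 6T16 of S_6. The discriminant of f is 746496000000 = 864000^2, a perfect square, so G is contained in A_6. The transitive groups of degree 6 contained in A_6 are: A_4 (6T4, order 12), S_4 (6T7, order 24), (C_3 x C_3) : C_4 (6T10, order 36), PSL(2,5) (6T12, order 60), A_6 (6T15, order 360). By Dedekind's theorem, for a prime p not dividing disc(f) the degrees of the irreducible factors of f mod p form the cycle type of an element of G. Factoring f modulo the 6 such primes p <= 23 (skipping 2, 3, 5, which divide the discriminant), each new pattern first appears at: mod 7: f = (x + 4)(x^5 + 3x^4 + 2x^3 + 6x^2 + 4x + 2), pattern 5+1; mod 23: f = (x + 2)(x + 11)(x + 16)(x^3 + 17x^2 + 13x + 7), pattern 3+1+1+1. No other pattern occurs in this range, so the set of observed cycle types is {5+1, 3+1+1+1}. Among the candidates above, the only group containing elements of all these cycle types is A_6 (6T15) — each of A_4 (6T4), S_4 (6T7), (C_3 x C_3) : C_4 (6T10), PSL(2,5) (6T12) lacks at least one of them. Hence G = A_6 (6T15), of order 360.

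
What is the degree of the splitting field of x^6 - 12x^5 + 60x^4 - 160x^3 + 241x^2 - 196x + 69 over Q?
48

The degree of the splitting field over Q equals the order of the Galois group, so first determine the group. The polynomial f is an irreducible sextic over Q, so G = Gal(f/Q) is one of the 16 transitive subgroups 6T1, ..., 6T16 of S_6. The discriminant of f is -61504, which is not a perfect square, so G is not contained in A_6. The transitive groups of degree 6 not contained in A_6 are: C_6 (6T1, order 6), S_3 (6T2, order 6), D_6 (6T3, order 12), C_3 x S_3 (6T5, order 18), A_4 x C_2 (6T6, order 24), S_4 (6T8, order 24), S_3 x S_3 (6T9, order 36), S_4 x C_2 (6T11, order 48), (S_3 x S_3) : C_2 (6T13, order 72), PGL(2,5) (6T14, order 120), S_6 (6T16, order 720). By Dedekind's theorem, for a prime p not dividing disc(f) the degrees of the irreducible factors of f mod p form the cycle type of an element of G. Factoring f modulo the 17 such primes p <= 67 (skipping 2, 31, which divide the discriminant), each new pattern first appears at: mod 3: f = (x)(x + 2)(x^4 + x^3 + x^2 + 1), pattern 4+1+1; mod 5: f = (x^3 + x^2 + x + 3)(x^3 + 2x^2 + 2x + 3), pattern 3+3; mod 7: f = (x^6 + 2x^5 + 4x^4 + x^3 + 3x^2 + 6), pattern 6; mod 11: f = (x^2 + 6x + 2)(x^2 + 7x + 2)(x^2 + 8x + 9), pattern 2+2+2; mod 13: f = (x^2 + 9x + 10)(x^4 + 5x^3 + 5x^2 + 5x + 3), pattern 4+2; mod 37: f = (x + 3)(x + 30)(x^2 + 5x + 2)(x^2 + 24x + 1), pattern 2+2+1+1; mod 47: f = (x + 3)(x + 7)(x + 36)(x + 40)(x^2 + 43x + 16), pattern 2+1+1+1+1. No other pattern occurs in this range, so the set of observed cycle types is {4+1+1, 3+3, 6, 2+2+2, 4+2, 2+2+1+1, 2+1+1+1+1}. The candidates containing elements of all these cycle types are S_4 x C_2 (6T11) of order 48, S_6 (6T16) of order 720; the others are excluded. The observed types are precisely the cycle types that occur in S_4 x C_2 (6T11) (apart from the identity). Each of the other remaining candidates has further cycle types, and by the Chebotarev density theorem the matching factorization patterns would occur for a proportion of primes equal to their share of the group: S_6 (6T16) additionally contains elements of type 5+1, 3+2+1, 3+1+1+1 (304 of its 720 elements, about 42% of primes). None of the 17 primes tested shows any such pattern (for each of these groups the chance of that is below 10^-4), which rules them out. Hence G = S_4 x C_2 (6T11), of order 48. The Galois group S_4 x C_2 (6T11) has order 48, so the splitting field has degree 48 over Q.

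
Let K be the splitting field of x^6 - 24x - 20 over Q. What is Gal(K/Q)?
A_6, the alternating group on 6 letters

The polynomial f is an irreducible sextic over Q, so G = Gal(f/Q) is one of the 16 transitive subgroups 6T1, ..., 6T16 of S_6. The discriminant of f is 746496000000 = 864000^2, a perfect square, so G is contained in A_6. The transitive groups of degree 6 contained in A_6 are: A_4 (6T4, order 12), S_4 (6T7, order 24), (C_3 x C_3) : C_4 (6T10, order 36), PSL(2,5) (6T12, order 60), A_6 (6T15, order 360). By Dedekind's theorem, for a prime p not dividing disc(f) the degrees of the irreducible factors of f mod p form the cycle type of an element of G. Factoring f modulo the 6 such primes p <= 23 (skipping 2, 3, 5, which divide the discriminant), each new pattern first appears at: mod 7: f = (x + 4)(x^5 + 3x^4 + 2x^3 + 6x^2 + 4x + 2), pattern 5+1; mod 23: f = (x + 2)(x + 11)(x + 16)(x^3 + 17x^2 + 13x + 7), pattern 3+1+1+1. No other pattern occurs in this range, so the set of observed cycle types is {5+1, 3+1+1+1}. Among the candidates above, the only group containing elements of all these cycle types is A_6 (6T15) — each of A_4 (6T4), S_4 (6T7), (C_3 x C_3) : C_4 (6T10), PSL(2,5) (6T12) lacks at least one of them. Hence G = A_6 (6T15), of order 360.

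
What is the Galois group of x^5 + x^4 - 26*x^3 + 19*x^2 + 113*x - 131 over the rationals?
C_5

The polynomial f is an irreducible quintic over Q, so G = Gal(f/Q) is a transitive subgroup of S_5: one of C_5 (5T1, order 5), D_5 (5T2, order 10), F_20 (5T3, order 20), A_5 (5T4, order 60) or S_5 (5T5, order 120). The discriminant of f is 14320669561 = 119669^2, a perfect square, so G is contained in A_5. The transitive groups of degree 5 contained in A_5 are: C_5 (5T1, order 5), D_5 (5T2, order 10), A_5 (5T4, order 60). By Dedekind's theorem, for a prime p not dividing disc(f) the degrees of the irreducible factors of f mod p form the cycle type of an element of G. Factoring f modulo the 14 such primes p <= 59 (skipping 11, 23, 43, which divide the discriminant), each new pattern first appears at: mod 2: f = (x^5 + x^4 + x^2 + x + 1), pattern 5. No other pattern occurs in this range, so the set of observed cycle types is {5}. The candidates containing elements of all these cycle types are C_5 (5T1) of order 5, D_5 (5T2) of order 10, A_5 (5T4) of order 60; the others are excluded. The observed types are precisely the cycle types that occur in C_5 (5T1) (apart from the identity). Each of the other remaining candidates has further cycle types, and by the Chebotarev density theorem the matching factorization patterns would occur for a proportion of primes equal to their share of the group: D_5 (5T2) additionally contains elements of type 2+2+1 (5 of its 10 elements, about 50% of primes); A_5 (5T4) additionally contains elements of type 3+1+1, 2+2+1 (35 of its 60 elements, about 58% of primes). None of the 14 primes tested shows any such pattern (for each of these groups the chance of that is below 10^-4), which rules them out. Hence G = C_5 (5T1), of order 5.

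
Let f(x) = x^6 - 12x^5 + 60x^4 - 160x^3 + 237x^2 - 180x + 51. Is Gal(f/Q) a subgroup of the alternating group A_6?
The polynomial is irreducible of degree 6 over Q. Its discriminant is 419904 = 648^2, a perfect square. A Galois group lies in the alternating group exactly when the discriminant is a square in Q, so the Galois group (A_4) is contained in A_6.

Yes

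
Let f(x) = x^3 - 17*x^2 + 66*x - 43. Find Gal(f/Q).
C_3

The polynomial is an irreducible cubic over Q and its discriminant is 82369 = 287^2, a perfect square. For an irreducible cubic, a square discriminant forces the Galois group to be A_3, the cyclic group of order 3.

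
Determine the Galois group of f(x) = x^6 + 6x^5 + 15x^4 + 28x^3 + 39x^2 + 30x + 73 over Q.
C_6

The polynomial f is an irreducible sextic over Q, so G = Gal(f/Q) is one of the 16 transitive subgroups 6T1, ..., 6T16 of S_6. The discriminant of f is -21134460321792, which is not a perfect square, so G is not contained in A_6. The transitive groups of degree 6 not contained in A_6 are: C_6 (6T1, order 6), S_3 (6T2, order 6), D_6 (6T3, order 12), C_3 x S_3 (6T5, order 18), A_4 x C_2 (6T6, order 24), S_4 (6T8, order 24), S_3 x S_3 (6T9, order 36), S_4 x C_2 (6T11, order 48), (S_3 x S_3) : C_2 (6T13, order 72), PGL(2,5) (6T14, order 120), S_6 (6T16, order 720). By Dedekind's theorem, for a prime p not dividing disc(f) the degrees of the irreducible factors of f mod p form the cycle type of an element of G. Factoring f modulo the 37 such primes p <= 167 (skipping 2, 3, which divide the discriminant), each new pattern first appears at: mod 5: f = (x^6 + x^5 + 3x^3 + 4x^2 + 3), pattern 6; mod 7: f = (x^3 + 3x^2 + 3x + 4)(x^3 + 3x^2 + 3x + 6), pattern 3+3; mod 17: f = (x^2 + 5x + 8)(x^2 + 8x + 11)(x^2 + 10x + 13), pattern 2+2+2; mod 19: f = (x + 2)(x + 5)(x + 7)(x + 8)(x + 10)(x + 12), pattern 1+1+1+1+1+1. No other pattern occurs in this range, so the set of observed cycle types is {6, 3+3, 2+2+2, 1+1+1+1+1+1}. The candidates containing elements of all these cycle types are C_6 (6T1) of order 6, D_6 (6T3) of order 12, C_3 x S_3 (6T5) of order 18, A_4 x C_2 (6T6) of order 24, S_3 x S_3 (6T9) of order 36, S_4 x C_2 (6T11) of order 48, (S_3 x S_3) : C_2 (6T13) of order 72, PGL(2,5) (6T14) of order 120, S_6 (6T16) of order 720; the others are excluded. The observed types are precisely the cycle types that occur in C_6 (6T1). Each of the other remaining candidates has further cycle types, and by the Chebotarev density theorem the matching factorization patterns would occur for a proportion of primes equal to their share of the group: D_6 (6T3) additionally contains elements of type 2+2+1+1 (3 of its 12 elements, about 25% of primes); C_3 x S_3 (6T5) additionally contains elements of type 3+1+1+1 (4 of its 18 elements, about 22% of primes); A_4 x C_2 (6T6) additionally contains elements of type 2+2+1+1, 2+1+1+1+1 (6 of its 24 elements, about 25% of primes); S_3 x S_3 (6T9) additionally contains elements of type 3+1+1+1, 2+2+1+1 (13 of its 36 elements, about 36% of primes); S_4 x C_2 (6T11) additionally contains elements of type 4+2, 4+1+1, 2+2+1+1, 2+1+1+1+1 (24 of its 48 elements, about 50% of primes); (S_3 x S_3) : C_2 (6T13) additionally contains elements of type 4+2, 3+2+1, 3+1+1+1, 2+2+1+1, 2+1+1+1+1 (49 of its 72 elements, about 68% of primes); PGL(2,5) (6T14) additionally contains elements of type 5+1, 4+1+1, 2+2+1+1 (69 of its 120 elements, about 58% of primes); S_6 (6T16) additionally contains elements of type 5+1, 4+2, 4+1+1, 3+2+1, 3+1+1+1, 2+2+1+1, 2+1+1+1+1 (544 of its 720 elements, about 76% of primes). None of the 37 primes tested shows any such pattern (for each of these groups the chance of that is below 10^-4), which rules them out. Hence G = C_6 (6T1), of order 6.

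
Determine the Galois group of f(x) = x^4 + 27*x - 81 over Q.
4T5: S_4

The polynomial is an irreducible quartic over Q and its discriminant is -150397803, which is not a perfect square, so the Galois group is not contained in A_4. The resolvent cubic y^3 + 324*y - 729 is irreducible over Q. An irreducible resolvent with non-square discriminant gives S_4.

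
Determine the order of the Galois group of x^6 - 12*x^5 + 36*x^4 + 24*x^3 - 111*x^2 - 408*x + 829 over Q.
24

The degree of the splitting field over Q equals the order of the Galois group, so first determine the group. The polynomial f is an irreducible sextic over Q, so G = Gal(f/Q) is one of the 16 transitive subgroups 6T1, ..., 6T16 of S_6. The discriminant of f is -9221581132716096, which is not a perfect square, so G is not contained in A_6. The transitive groups of degree 6 not contained in A_6 are: C_6 (6T1, order 6), S_3 (6T2, order 6), D_6 (6T3, order 12), C_3 x S_3 (6T5, order 18), A_4 x C_2 (6T6, order 24), S_4 (6T8, order 24), S_3 x S_3 (6T9, order 36), S_4 x C_2 (6T11, order 48), (S_3 x S_3) : C_2 (6T13, order 72), PGL(2,5) (6T14, order 120), S_6 (6T16, order 720). By Dedekind's theorem, for a prime p not dividing disc(f) the degrees of the irreducible factors of f mod p form the cycle type of an element of G. Factoring f modulo the 33 such primes p <= 149 (skipping 2, 3, which divide the discriminant), each new pattern first appears at: mod 5: f = (x^3 + x^2 + 4x + 3)(x^3 + 2x^2 + 3), pattern 3+3; mod 7: f = (x^6 + 2x^5 + x^4 + 3x^3 + x^2 + 5x + 3), pattern 6; mod 17: f = (x + 14)(x + 15)(x^2 + 2x + 11)(x^2 + 8x + 2), pattern 2+2+1+1; mod 19: f = (x + 2)(x + 11)(x + 14)(x + 15)(x^2 + 3x + 4), pattern 2+1+1+1+1; mod 71: f = (x^2 + 25x + 57)(x^2 + 45x + 57)(x^2 + 60x + 64), pattern 2+2+2. No other pattern occurs in this range, so the set of observed cycle types is {3+3, 6, 2+2+1+1, 2+1+1+1+1, 2+2+2}. The candidates containing elements of all these cycle types are A_4 x C_2 (6T6) of order 24, S_4 x C_2 (6T11) of order 48, (S_3 x S_3) : C_2 (6T13) of order 72, S_6 (6T16) of order 720; the others are excluded. The observed types are precisely the cycle types that occur in A_4 x C_2 (6T6) (apart from the identity). Each of the other remaining candidates has further cycle types, and by the Chebotarev density theorem the matching factorization patterns would occur for a proportion of primes equal to their share of the group: S_4 x C_2 (6T11) additionally contains elements of type 4+2, 4+1+1 (12 of its 48 elements, about 25% of primes); (S_3 x S_3) : C_2 (6T13) additionally contains elements of type 4+2, 3+2+1, 3+1+1+1 (34 of its 72 elements, about 47% of primes); S_6 (6T16) additionally contains elements of type 5+1, 4+2, 4+1+1, 3+2+1, 3+1+1+1 (484 of its 720 elements, about 67% of primes). None of the 33 primes tested shows any such pattern (for each of these groups the chance of that is below 10^-4), which rules them out. Hence G = A_4 x C_2 (6T6), of order 24. The Galois group A_4 x C_2 (6T6) has order 24, so the splitting field has degree 24 over Q.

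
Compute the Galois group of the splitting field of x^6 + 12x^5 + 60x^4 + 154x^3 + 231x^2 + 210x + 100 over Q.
6T2: S_3

The polynomial f is an irreducible sextic over Q, so G = Gal(f/Q) is one of the 16 transitive subgroups 6T1, ..., 6T16 of S_6. The discriminant of f is -1160950579200, which is not a perfect square, so G is not contained in A_6. The transitive groups of degree 6 not contained in A_6 are: C_6 (6T1, order 6), S_3 (6T2, order 6), D_6 (6T3, order 12), C_3 x S_3 (6T5, order 18), A_4 x C_2 (6T6, order 24), S_4 (6T8, order 24), S_3 x S_3 (6T9, order 36), S_4 x C_2 (6T11, order 48), (S_3 x S_3) : C_2 (6T13, order 72), PGL(2,5) (6T14, order 120), S_6 (6T16, order 720). By Dedekind's theorem, for a prime p not dividing disc(f) the degrees of the irreducible factors of f mod p form the cycle type of an element of G. Factoring f modulo the 23 such primes p <= 101 (skipping 2, 3, 5, which divide the discriminant), each new pattern first appears at: mod 7: f = (x^3 + 6x^2 + 4x + 1)(x^3 + 6x^2 + 6x + 2), pattern 3+3; mod 11: f = (x^2 + 6x + 2)(x^2 + 8x + 3)(x^2 + 9x + 2), pattern 2+2+2; mod 61: f = (x + 8)(x + 14)(x + 16)(x + 20)(x + 37)(x + 39), pattern 1+1+1+1+1+1. No other pattern occurs in this range, so the set of observed cycle types is {3+3, 2+2+2, 1+1+1+1+1+1}. The candidates containing elements of all these cycle types are C_6 (6T1) of order 6, S_3 (6T2) of order 6, D_6 (6T3) of order 12, C_3 x S_3 (6T5) of order 18, A_4 x C_2 (6T6) of order 24, S_4 (6T8) of order 24, S_3 x S_3 (6T9) of order 36, S_4 x C_2 (6T11) of order 48, (S_3 x S_3) : C_2 (6T13) of order 72, PGL(2,5) (6T14) of order 120, S_6 (6T16) of order 720; the others are excluded. The observed types are precisely the cycle types that occur in S_3 (6T2). Each of the other remaining candidates has further cycle types, and by the Chebotarev density theorem the matching factorization patterns would occur for a proportion of primes equal to their share of the group: C_6 (6T1) additionally contains elements of type 6 (2 of its 6 elements, about 33% of primes); D_6 (6T3) additionally contains elements of type 6, 2+2+1+1 (5 of its 12 elements, about 42% of primes); C_3 x S_3 (6T5) additionally contains elements of type 6, 3+1+1+1 (10 of its 18 elements, about 56% of primes); A_4 x C_2 (6T6) additionally contains elements of type 6, 2+2+1+1, 2+1+1+1+1 (14 of its 24 elements, about 58% of primes); S_4 (6T8) additionally contains elements of type 4+1+1, 2+2+1+1 (9 of its 24 elements, about 38% of primes); S_3 x S_3 (6T9) additionally contains elements of type 6, 3+1+1+1, 2+2+1+1 (25 of its 36 elements, about 69% of primes); S_4 x C_2 (6T11) additionally contains elements of type 6, 4+2, 4+1+1, 2+2+1+1, 2+1+1+1+1 (32 of its 48 elements, about 67% of primes); (S_3 x S_3) : C_2 (6T13) additionally contains elements of type 6, 4+2, 3+2+1, 3+1+1+1, 2+2+1+1, 2+1+1+1+1 (61 of its 72 elements, about 85% of primes); PGL(2,5) (6T14) additionally contains elements of type 6, 5+1, 4+1+1, 2+2+1+1 (89 of its 120 elements, about 74% of primes); S_6 (6T16) additionally contains elements of type 6, 5+1, 4+2, 4+1+1, 3+2+1, 3+1+1+1, 2+2+1+1, 2+1+1+1+1 (664 of its 720 elements, about 92% of primes). None of the 23 primes tested shows any such pattern (for each of these groups the chance of that is below 10^-4), which rules them out. Hence G = S_3 (6T2), of order 6.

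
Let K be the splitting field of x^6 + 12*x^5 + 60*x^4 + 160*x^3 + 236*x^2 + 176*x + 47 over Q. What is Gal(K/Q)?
S_4 (order 24)

The polynomial f is an irreducible sextic over Q, so G = Gal(f/Q) is one of the 16 transitive subgroups 6T1, ..., 6T16 of S_6. The discriminant of f is 3356224 = 1832^2, a perfect square, so G is contained in A_6. The transitive groups of degree 6 contained in A_6 are: A_4 (6T4, order 12), S_4 (6T7, order 24), (C_3 x C_3) : C_4 (6T10, order 36), PSL(2,5) (6T12, order 60), A_6 (6T15, order 360). By Dedekind's theorem, for a prime p not dividing disc(f) the degrees of the irreducible factors of f mod p form the cycle type of an element of G. Factoring f modulo the 79 such primes p <= 419 (skipping 2, 229, which divide the discriminant), each new pattern first appears at: mod 3: f = (x^3 + x^2 + 2)(x^3 + 2x^2 + x + 1), pattern 3+3; mod 7: f = (x^2 + 4x + 1)(x^4 + x^3 + 6x^2 + 2x + 5), pattern 4+2; mod 23: f = (x + 11)(x + 16)(x^2 + 3x + 20)(x^2 + 5x + 1), pattern 2+2+1+1; mod 193: f = (x + 89)(x + 92)(x + 95)(x + 102)(x + 105)(x + 108), pattern 1+1+1+1+1+1. No other pattern occurs in this range, so the set of observed cycle types is {3+3, 4+2, 2+2+1+1, 1+1+1+1+1+1}. The candidates containing elements of all these cycle types are S_4 (6T7) of order 24, (C_3 x C_3) : C_4 (6T10) of order 36, A_6 (6T15) of order 360; the others are excluded. The observed types are precisely the cycle types that occur in S_4 (6T7). Each of the other remaining candidates has further cycle types, and by the Chebotarev density theorem the matching factorization patterns would occur for a proportion of primes equal to their share of the group: (C_3 x C_3) : C_4 (6T10) additionally contains elements of type 3+1+1+1 (4 of its 36 elements, about 11% of primes); A_6 (6T15) additionally contains elements of type 5+1, 3+1+1+1 (184 of its 360 elements, about 51% of primes). None of the 79 primes tested shows any such pattern (for each of these groups the chance of that is below 10^-4), which rules them out. Hence G = S_4 (6T7), of order 24.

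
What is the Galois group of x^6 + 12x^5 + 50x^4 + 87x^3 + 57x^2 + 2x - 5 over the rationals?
6T12: PSL(2,5)

The polynomial f is an irreducible sextic over Q, so G = Gal(f/Q) is one of the 16 transitive subgroups 6T1, ..., 6T16 of S_6. The discriminant of f is 30991489 = 5567^2, a perfect square, so G is contained in A_6. The transitive groups of degree 6 contained in A_6 are: A_4 (6T4, order 12), S_4 (6T7, order 24), (C_3 x C_3) : C_4 (6T10, order 36), PSL(2,5) (6T12, order 60), A_6 (6T15, order 360). By Dedekind's theorem, for a prime p not dividing disc(f) the degrees of the irreducible factors of f mod p form the cycle type of an element of G. Factoring f modulo the 21 such primes p <= 79 (skipping 19, which divides the discriminant), each new pattern first appears at: mod 2: f = (x + 1)(x^5 + x^4 + x^3 + x + 1), pattern 5+1; mod 7: f = (x^3 + x^2 + 3x + 5)(x^3 + 4x^2 + x + 6), pattern 3+3; mod 61: f = (x + 4)(x + 26)(x^2 + 50x + 13)(x^2 + 54x + 30), pattern 2+2+1+1. No other pattern occurs in this range, so the set of observed cycle types is {5+1, 3+3, 2+2+1+1}. The candidates containing elements of all these cycle types are PSL(2,5) (6T12) of order 60, A_6 (6T15) of order 360; the others are excluded. The observed types are precisely the cycle types that occur in PSL(2,5) (6T12) (apart from the identity). Each of the other remaining candidates has further cycle types, and by the Chebotarev density theorem the matching factorization patterns would occur for a proportion of primes equal to their share of the group: A_6 (6T15) additionally contains elements of type 4+2, 3+1+1+1 (130 of its 360 elements, about 36% of primes). None of the 21 primes tested shows any such pattern (for each of these groups the chance of that is below 10^-4), which rules them out. Hence G = PSL(2,5) (6T12), of order 60.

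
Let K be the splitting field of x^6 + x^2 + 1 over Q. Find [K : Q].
The degree of the splitting field over Q equals the order of the Galois group, so first determine the group. The polynomial f is an irreducible sextic over Q, so G = Gal(f/Q) is one of the 16 transitive subgroups 6T1, ..., 6T16 of S_6. The discriminant of f is -61504, which is not a perfect square, so G is not contained in A_6. The transitive groups of degree 6 not contained in A_6 are: C_6 (6T1, order 6), S_3 (6T2, order 6), D_6 (6T3, order 12), C_3 x S_3 (6T5, order 18), A_4 x C_2 (6T6, order 24), S_4 (6T8, order 24), S_3 x S_3 (6T9, order 36), S_4 x C_2 (6T11, order 48), (S_3 x S_3) : C_2 (6T13, order 72), PGL(2,5) (6T14, order 120), S_6 (6T16, order 720). By Dedekind's theorem, for a prime p not dividing disc(f) the degrees of the irreducible factors of f mod p form the cycle type of an element of G. Factoring f modulo the 17 such primes p <= 67 (skipping 2, 31, which divide the discriminant), each new pattern first appears at: mod 3: f = (x + 1)(x + 2)(x^4 + x^2 + 2), pattern 4+1+1; mod 5: f = (x^3 + 2x^2 + 2x + 2)(x^3 + 3x^2 + 2x + 3), pattern 3+3; mod 7: f = (x^6 + x^2 + 1), pattern 6; mod 11: f = (x^2 + 9)(x^2 + x + 7)(x^2 + 10x + 7), pattern 2+2+2; mod 13: f = (x^2 + 6)(x^4 + 7x^2 + 11), pattern 4+2; mod 37: f = (x + 5)(x + 32)(x^2 + 9x + 16)(x^2 + 28x + 16), pattern 2+2+1+1; mod 47: f = (x + 5)(x + 9)(x + 38)(x + 42)(x^2 + 12), pattern 2+1+1+1+1. No other pattern occurs in this range, so the set of observed cycle types is {4+1+1, 3+3, 6, 2+2+2, 4+2, 2+2+1+1, 2+1+1+1+1}. The candidates containing elements of all these cycle types are S_4 x C_2 (6T11) of order 48, S_6 (6T16) of order 720; the others are excluded. The observed types are precisely the cycle types that occur in S_4 x C_2 (6T11) (apart from the identity). Each of the other remaining candidates has further cycle types, and by the Chebotarev density theorem the matching factorization patterns would occur for a proportion of primes equal to their share of the group: S_6 (6T16) additionally contains elements of type 5+1, 3+2+1, 3+1+1+1 (304 of its 720 elements, about 42% of primes). None of the 17 primes tested shows any such pattern (for each of these groups the chance of that is below 10^-4), which rules them out. Hence G = S_4 x C_2 (6T11), of order 48. The Galois group S_4 x C_2 (6T11) has order 48, so the splitting field has degree 48 over Q.

48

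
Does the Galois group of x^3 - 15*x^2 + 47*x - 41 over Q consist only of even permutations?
Yes

The polynomial is irreducible of degree 3 over Q. Its discriminant is 3136 = 56^2, a perfect square. A Galois group lies in the alternating group exactly when the discriminant is a square in Q, so the Galois group (C_3) is contained in A_3.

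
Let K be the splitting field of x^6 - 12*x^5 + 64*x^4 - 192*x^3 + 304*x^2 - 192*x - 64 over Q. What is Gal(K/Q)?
The polynomial f is an irreducible sextic over Q, so G = Gal(f/Q) is one of the 16 transitive subgroups 6T1, ..., 6T16 of S_6. The discriminant of f is 164995463643136 = 12845056^2, a perfect square, so G is contained in A_6. The transitive groups of degree 6 contained in A_6 are: A_4 (6T4, order 12), S_4 (6T7, order 24), (C_3 x C_3) : C_4 (6T10, order 36), PSL(2,5) (6T12, order 60), A_6 (6T15, order 360). By Dedekind's theorem, for a prime p not dividing disc(f) the degrees of the irreducible factors of f mod p form the cycle type of an element of G. Factoring f modulo the 33 such primes p <= 149 (skipping 2, 7, which divide the discriminant), each new pattern first appears at: mod 3: f = (x^3 + 2x + 1)(x^3 + 2x + 2), pattern 3+3; mod 13: f = (x + 10)(x + 12)(x^2 + 9x + 2)(x^2 + 9x + 11), pattern 2+2+1+1. No other pattern occurs in this range, so the set of observed cycle types is {3+3, 2+2+1+1}. The candidates containing elements of all these cycle types are A_4 (6T4) of order 12, S_4 (6T7) of order 24, (C_3 x C_3) : C_4 (6T10) of order 36, PSL(2,5) (6T12) of order 60, A_6 (6T15) of order 360; the others are excluded. The observed types are precisely the cycle types that occur in A_4 (6T4) (apart from the identity). Each of the other remaining candidates has further cycle types, and by the Chebotarev density theorem the matching factorization patterns would occur for a proportion of primes equal to their share of the group: S_4 (6T7) additionally contains elements of type 4+2 (6 of its 24 elements, about 25% of primes); (C_3 x C_3) : C_4 (6T10) additionally contains elements of type 4+2, 3+1+1+1 (22 of its 36 elements, about 61% of primes); PSL(2,5) (6T12) additionally contains elements of type 5+1 (24 of its 60 elements, about 40% of primes); A_6 (6T15) additionally contains elements of type 5+1, 4+2, 3+1+1+1 (274 of its 360 elements, about 76% of primes). None of the 33 primes tested shows any such pattern (for each of these groups the chance of that is below 10^-4), which rules them out. Hence G = A_4 (6T4), of order 12.

A_4 (order 12)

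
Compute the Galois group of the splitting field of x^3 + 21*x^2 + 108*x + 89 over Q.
The polynomial is an irreducible cubic over Q and its discriminant is 227529 = 477^2, a perfect square. For an irreducible cubic, a square discriminant forces the Galois group to be A_3, the cyclic group of order 3.

3T1: C_3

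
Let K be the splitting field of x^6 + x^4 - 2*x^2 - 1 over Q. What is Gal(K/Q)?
6T4: A_4

The polynomial f is an irreducible sextic over Q, so G = Gal(f/Q) is one of the 16 transitive subgroups 6T1, ..., 6T16 of S_6. The discriminant of f is 153664 = 392^2, a perfect square, so G is contained in A_6. The transitive groups of degree 6 contained in A_6 are: A_4 (6T4, order 12), S_4 (6T7, order 24), (C_3 x C_3) : C_4 (6T10, order 36), PSL(2,5) (6T12, order 60), A_6 (6T15, order 360). By Dedekind's theorem, for a prime p not dividing disc(f) the degrees of the irreducible factors of f mod p form the cycle type of an element of G. Factoring f modulo the 33 such primes p <= 149 (skipping 2, 7, which divide the discriminant), each new pattern first appears at: mod 3: f = (x^3 + 2x + 1)(x^3 + 2x + 2), pattern 3+3; mod 13: f = (x + 6)(x + 7)(x^2 + 5)(x^2 + 6), pattern 2+2+1+1. No other pattern occurs in this range, so the set of observed cycle types is {3+3, 2+2+1+1}. The candidates containing elements of all these cycle types are A_4 (6T4) of order 12, S_4 (6T7) of order 24, (C_3 x C_3) : C_4 (6T10) of order 36, PSL(2,5) (6T12) of order 60, A_6 (6T15) of order 360; the others are excluded. The observed types are precisely the cycle types that occur in A_4 (6T4) (apart from the identity). Each of the other remaining candidates has further cycle types, and by the Chebotarev density theorem the matching factorization patterns would occur for a proportion of primes equal to their share of the group: S_4 (6T7) additionally contains elements of type 4+2 (6 of its 24 elements, about 25% of primes); (C_3 x C_3) : C_4 (6T10) additionally contains elements of type 4+2, 3+1+1+1 (22 of its 36 elements, about 61% of primes); PSL(2,5) (6T12) additionally contains elements of type 5+1 (24 of its 60 elements, about 40% of primes); A_6 (6T15) additionally contains elements of type 5+1, 4+2, 3+1+1+1 (274 of its 360 elements, about 76% of primes). None of the 33 primes tested shows any such pattern (for each of these groups the chance of that is below 10^-4), which rules them out. Hence G = A_4 (6T4), of order 12.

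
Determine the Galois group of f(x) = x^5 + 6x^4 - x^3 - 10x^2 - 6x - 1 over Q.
C_5

The polynomial f is an irreducible quintic over Q, so G = Gal(f/Q) is a transitive subgroup of S_5: one of C_5 (5T1, order 5), D_5 (5T2, order 10), F_20 (5T3, order 20), A_5 (5T4, order 60) or S_5 (5T5, order 120). The discriminant of f is 14641 = 121^2, a perfect square, so G is contained in A_5. The transitive groups of degree 5 contained in A_5 are: C_5 (5T1, order 5), D_5 (5T2, order 10), A_5 (5T4, order 60). By Dedekind's theorem, for a prime p not dividing disc(f) the degrees of the irreducible factors of f mod p form the cycle type of an element of G. Factoring f modulo the 14 such primes p <= 47 (skipping 11, which divides the discriminant), each new pattern first appears at: mod 2: f = (x^5 + x^3 + 1), pattern 5; mod 23: f = (x + 5)(x + 7)(x + 9)(x + 15)(x + 16), pattern 1+1+1+1+1. No other pattern occurs in this range, so the set of observed cycle types is {5, 1+1+1+1+1}. The candidates containing elements of all these cycle types are C_5 (5T1) of order 5, D_5 (5T2) of order 10, A_5 (5T4) of order 60; the others are excluded. The observed types are precisely the cycle types that occur in C_5 (5T1). Each of the other remaining candidates has further cycle types, and by the Chebotarev density theorem the matching factorization patterns would occur for a proportion of primes equal to their share of the group: D_5 (5T2) additionally contains elements of type 2+2+1 (5 of its 10 elements, about 50% of primes); A_5 (5T4) additionally contains elements of type 3+1+1, 2+2+1 (35 of its 60 elements, about 58% of primes). None of the 14 primes tested shows any such pattern (for each of these groups the chance of that is below 10^-4), which rules them out. Hence G = C_5 (5T1), of order 5.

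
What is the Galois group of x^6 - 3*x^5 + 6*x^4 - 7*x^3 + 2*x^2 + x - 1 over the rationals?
S_4 (order 24)

The polynomial f is an irreducible sextic over Q, so G = Gal(f/Q) is one of the 16 transitive subgroups 6T1, ..., 6T16 of S_6. The discriminant of f is 810448, which is not a perfect square, so G is not contained in A_6. The transitive groups of degree 6 not contained in A_6 are: C_6 (6T1, order 6), S_3 (6T2, order 6), D_6 (6T3, order 12), C_3 x S_3 (6T5, order 18), A_4 x C_2 (6T6, order 24), S_4 (6T8, order 24), S_3 x S_3 (6T9, order 36), S_4 x C_2 (6T11, order 48), (S_3 x S_3) : C_2 (6T13, order 72), PGL(2,5) (6T14, order 120), S_6 (6T16, order 720). By Dedekind's theorem, for a prime p not dividing disc(f) the degrees of the irreducible factors of f mod p form the cycle type of an element of G. Factoring f modulo the 22 such primes p <= 89 (skipping 2, 37, which divide the discriminant), each new pattern first appears at: mod 3: f = (x^3 + x^2 + x + 2)(x^3 + 2x^2 + 1), pattern 3+3; mod 5: f = (x^2 + 3)(x^2 + 3x + 4)(x^2 + 4x + 2), pattern 2+2+2; mod 17: f = (x + 1)(x + 15)(x^4 + 15x^3 + 6x^2 + 12x + 9), pattern 4+1+1; mod 67: f = (x + 4)(x + 62)(x^2 + 66x + 40)(x^2 + 66x + 50), pattern 2+2+1+1. No other pattern occurs in this range, so the set of observed cycle types is {3+3, 2+2+2, 4+1+1, 2+2+1+1}. The candidates containing elements of all these cycle types are S_4 (6T8) of order 24, S_4 x C_2 (6T11) of order 48, PGL(2,5) (6T14) of order 120, S_6 (6T16) of order 720; the others are excluded. The observed types are precisely the cycle types that occur in S_4 (6T8) (apart from the identity). Each of the other remaining candidates has further cycle types, and by the Chebotarev density theorem the matching factorization patterns would occur for a proportion of primes equal to their share of the group: S_4 x C_2 (6T11) additionally contains elements of type 6, 4+2, 2+1+1+1+1 (17 of its 48 elements, about 35% of primes); PGL(2,5) (6T14) additionally contains elements of type 6, 5+1 (44 of its 120 elements, about 37% of primes); S_6 (6T16) additionally contains elements of type 6, 5+1, 4+2, 3+2+1, 3+1+1+1, 2+1+1+1+1 (529 of its 720 elements, about 73% of primes). None of the 22 primes tested shows any such pattern (for each of these groups the chance of that is below 10^-4), which rules them out. Hence G = S_4 (6T8), of order 24.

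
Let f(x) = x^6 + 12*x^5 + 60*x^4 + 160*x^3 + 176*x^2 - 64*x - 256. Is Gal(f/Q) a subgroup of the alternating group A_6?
Yes

The polynomial is irreducible of degree 6 over Q. Its discriminant is 3603718079512576 = 60030976^2, a perfect square. A Galois group lies in the alternating group exactly when the discriminant is a square in Q, so the Galois group (S_4) is contained in A_6.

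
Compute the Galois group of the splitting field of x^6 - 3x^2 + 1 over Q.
The polynomial f is an irreducible sextic over Q, so G = Gal(f/Q) is one of the 16 transitive subgroups 6T1, ..., 6T16 of S_6. The discriminant of f is -419904, which is not a perfect square, so G is not contained in A_6. The transitive groups of degree 6 not contained in A_6 are: C_6 (6T1, order 6), S_3 (6T2, order 6), D_6 (6T3, order 12), C_3 x S_3 (6T5, order 18), A_4 x C_2 (6T6, order 24), S_4 (6T8, order 24), S_3 x S_3 (6T9, order 36), S_4 x C_2 (6T11, order 48), (S_3 x S_3) : C_2 (6T13, order 72), PGL(2,5) (6T14, order 120), S_6 (6T16, order 720). By Dedekind's theorem, for a prime p not dividing disc(f) the degrees of the irreducible factors of f mod p form the cycle type of an element of G. Factoring f modulo the 33 such primes p <= 149 (skipping 2, 3, which divide the discriminant), each new pattern first appears at: mod 5: f = (x^3 + 2x^2 + 2x + 3)(x^3 + 3x^2 + 2x + 2), pattern 3+3; mod 7: f = (x^6 + 4x^2 + 1), pattern 6; mod 17: f = (x + 8)(x + 9)(x^2 + 3)(x^2 + 10), pattern 2+2+1+1; mod 19: f = (x + 3)(x + 8)(x + 11)(x + 16)(x^2 + 16), pattern 2+1+1+1+1; mod 71: f = (x^2 + 16)(x^2 + 25)(x^2 + 30), pattern 2+2+2. No other pattern occurs in this range, so the set of observed cycle types is {3+3, 6, 2+2+1+1, 2+1+1+1+1, 2+2+2}. The candidates containing elements of all these cycle types are A_4 x C_2 (6T6) of order 24, S_4 x C_2 (6T11) of order 48, (S_3 x S_3) : C_2 (6T13) of order 72, S_6 (6T16) of order 720; the others are excluded. The observed types are precisely the cycle types that occur in A_4 x C_2 (6T6) (apart from the identity). Each of the other remaining candidates has further cycle types, and by the Chebotarev density theorem the matching factorization patterns would occur for a proportion of primes equal to their share of the group: S_4 x C_2 (6T11) additionally contains elements of type 4+2, 4+1+1 (12 of its 48 elements, about 25% of primes); (S_3 x S_3) : C_2 (6T13) additionally contains elements of type 4+2, 3+2+1, 3+1+1+1 (34 of its 72 elements, about 47% of primes); S_6 (6T16) additionally contains elements of type 5+1, 4+2, 4+1+1, 3+2+1, 3+1+1+1 (484 of its 720 elements, about 67% of primes). None of the 33 primes tested shows any such pattern (for each of these groups the chance of that is below 10^-4), which rules them out. Hence G = A_4 x C_2 (6T6), of order 24.

A_4 x C_2 (also written A4xC2)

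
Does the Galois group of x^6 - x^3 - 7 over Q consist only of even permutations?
No

The polynomial is irreducible of degree 6 over Q. Its discriminant is 871199469, which is not a perfect square. A Galois group lies in the alternating group exactly when the discriminant is a square in Q, so the Galois group (S_3 x S_3) is not contained in A_6.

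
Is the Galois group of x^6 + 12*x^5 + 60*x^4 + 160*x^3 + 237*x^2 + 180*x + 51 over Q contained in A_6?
Yes

The polynomial is irreducible of degree 6 over Q. Its discriminant is 419904 = 648^2, a perfect square. A Galois group lies in the alternating group exactly when the discriminant is a square in Q, so the Galois group (A_4) is contained in A_6.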